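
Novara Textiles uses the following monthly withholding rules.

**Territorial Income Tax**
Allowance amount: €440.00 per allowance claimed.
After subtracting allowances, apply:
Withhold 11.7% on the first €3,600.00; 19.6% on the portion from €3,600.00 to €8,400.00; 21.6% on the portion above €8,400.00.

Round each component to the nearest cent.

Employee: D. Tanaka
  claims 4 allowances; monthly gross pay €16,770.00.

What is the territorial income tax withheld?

€2,789.76

Territorial Income Tax: taxable = €16,770.00 − 4×€440.00 = €15,010.00
  €1,362.00 + 21.6% × (€15,010.00 − €8,400.00) = €1,362.00 + 21.6% × €6,610.00 = €2,789.76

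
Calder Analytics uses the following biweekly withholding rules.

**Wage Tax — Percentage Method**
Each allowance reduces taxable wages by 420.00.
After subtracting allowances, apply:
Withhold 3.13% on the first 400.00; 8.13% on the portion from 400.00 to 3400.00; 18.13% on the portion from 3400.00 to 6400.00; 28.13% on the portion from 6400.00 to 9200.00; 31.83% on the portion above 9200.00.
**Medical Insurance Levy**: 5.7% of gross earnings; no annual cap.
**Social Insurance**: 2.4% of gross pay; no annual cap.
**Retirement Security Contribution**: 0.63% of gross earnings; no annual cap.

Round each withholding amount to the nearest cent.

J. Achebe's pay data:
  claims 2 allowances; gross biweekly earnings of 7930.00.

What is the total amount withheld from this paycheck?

1686.71

Wage Tax: taxable = 7930.00 − 2×420.00 = 7090.00
  800.32 + 28.13% × (7090.00 − 6400.00) = 800.32 + 28.13% × 690.00 = 994.42
Medical Insurance Levy: 5.7% × 7930.00 = 452.01
Social Insurance: 2.4% × 7930.00 = 190.32
Retirement Security Contribution: 0.63% × 7930.00 = 49.96
Total: 994.42 + 452.01 + 190.32 + 49.96 = 1686.71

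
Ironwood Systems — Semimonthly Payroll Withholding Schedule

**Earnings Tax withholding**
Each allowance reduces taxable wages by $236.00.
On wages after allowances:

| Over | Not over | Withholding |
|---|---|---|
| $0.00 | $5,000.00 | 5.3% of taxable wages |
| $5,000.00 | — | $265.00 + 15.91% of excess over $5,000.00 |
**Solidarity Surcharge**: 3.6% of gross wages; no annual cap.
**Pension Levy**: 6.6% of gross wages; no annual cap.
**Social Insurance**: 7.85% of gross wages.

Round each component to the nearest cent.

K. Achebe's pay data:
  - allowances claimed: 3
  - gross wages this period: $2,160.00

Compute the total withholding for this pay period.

Earnings Tax: taxable = $2,160.00 − 3×$236.00 = $1,452.00
  5.3% × $1,452.00 = $76.96
Solidarity Surcharge: 3.6% × $2,160.00 = $77.76
Pension Levy: 6.6% × $2,160.00 = $142.56
Social Insurance: 7.85% × $2,160.00 = $169.56
Total: $76.96 + $77.76 + $142.56 + $169.56 = $466.84

$466.84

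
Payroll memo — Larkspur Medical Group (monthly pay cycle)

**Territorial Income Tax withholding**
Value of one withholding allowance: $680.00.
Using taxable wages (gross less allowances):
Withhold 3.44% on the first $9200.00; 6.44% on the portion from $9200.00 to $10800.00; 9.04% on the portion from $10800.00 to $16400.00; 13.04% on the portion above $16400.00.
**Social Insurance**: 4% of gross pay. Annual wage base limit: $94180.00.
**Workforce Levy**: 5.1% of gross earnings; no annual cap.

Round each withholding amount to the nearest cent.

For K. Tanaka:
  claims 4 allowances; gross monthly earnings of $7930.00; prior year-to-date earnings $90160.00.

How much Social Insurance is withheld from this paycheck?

Social Insurance: cap $94180.00 − YTD $90160.00 = $4020.00 subject; 4% × $4020.00 = $160.80

$160.80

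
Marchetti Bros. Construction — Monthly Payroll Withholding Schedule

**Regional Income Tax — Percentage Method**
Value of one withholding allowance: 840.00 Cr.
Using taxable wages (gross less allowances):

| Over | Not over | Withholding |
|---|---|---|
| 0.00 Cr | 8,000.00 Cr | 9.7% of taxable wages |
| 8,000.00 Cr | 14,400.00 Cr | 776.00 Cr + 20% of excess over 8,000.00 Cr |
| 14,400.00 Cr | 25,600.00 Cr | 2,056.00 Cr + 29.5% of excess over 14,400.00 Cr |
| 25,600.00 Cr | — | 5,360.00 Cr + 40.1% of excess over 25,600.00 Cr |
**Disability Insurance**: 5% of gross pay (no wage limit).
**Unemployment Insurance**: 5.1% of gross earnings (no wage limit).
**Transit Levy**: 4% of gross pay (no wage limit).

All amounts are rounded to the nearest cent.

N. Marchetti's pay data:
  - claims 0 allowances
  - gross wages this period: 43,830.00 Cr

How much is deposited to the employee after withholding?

Regional Income Tax: taxable = 43,830.00 Cr
  5,360.00 Cr + 40.1% × (43,830.00 Cr − 25,600.00 Cr) = 5,360.00 Cr + 40.1% × 18,230.00 Cr = 12,670.23 Cr
Disability Insurance: 5% × 43,830.00 Cr = 2,191.50 Cr
Unemployment Insurance: 5.1% × 43,830.00 Cr = 2,235.33 Cr
Transit Levy: 4% × 43,830.00 Cr = 1,753.20 Cr
Total withheld: 12,670.23 Cr + 2,191.50 Cr + 2,235.33 Cr + 1,753.20 Cr = 18,850.26 Cr
Net pay: 43,830.00 Cr − 18,850.26 Cr = 24,979.74 Cr

24,979.74 Cr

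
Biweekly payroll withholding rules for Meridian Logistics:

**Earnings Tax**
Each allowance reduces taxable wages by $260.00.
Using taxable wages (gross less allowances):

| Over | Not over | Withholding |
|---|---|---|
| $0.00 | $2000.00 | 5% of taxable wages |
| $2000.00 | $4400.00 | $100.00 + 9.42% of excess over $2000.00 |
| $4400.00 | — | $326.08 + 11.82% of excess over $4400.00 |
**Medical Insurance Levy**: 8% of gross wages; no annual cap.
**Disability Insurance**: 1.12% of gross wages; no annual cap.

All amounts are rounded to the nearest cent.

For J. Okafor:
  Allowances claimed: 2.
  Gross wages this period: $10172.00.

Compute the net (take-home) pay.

$8297.44

Earnings Tax: taxable = $10172.00 − 2×$260.00 = $9652.00
  $326.08 + 11.82% × ($9652.00 − $4400.00) = $326.08 + 11.82% × $5252.00 = $946.87
Medical Insurance Levy: 8% × $10172.00 = $813.76
Disability Insurance: 1.12% × $10172.00 = $113.93
Total withheld: $946.87 + $813.76 + $113.93 = $1874.56
Net pay: $10172.00 − $1874.56 = $8297.44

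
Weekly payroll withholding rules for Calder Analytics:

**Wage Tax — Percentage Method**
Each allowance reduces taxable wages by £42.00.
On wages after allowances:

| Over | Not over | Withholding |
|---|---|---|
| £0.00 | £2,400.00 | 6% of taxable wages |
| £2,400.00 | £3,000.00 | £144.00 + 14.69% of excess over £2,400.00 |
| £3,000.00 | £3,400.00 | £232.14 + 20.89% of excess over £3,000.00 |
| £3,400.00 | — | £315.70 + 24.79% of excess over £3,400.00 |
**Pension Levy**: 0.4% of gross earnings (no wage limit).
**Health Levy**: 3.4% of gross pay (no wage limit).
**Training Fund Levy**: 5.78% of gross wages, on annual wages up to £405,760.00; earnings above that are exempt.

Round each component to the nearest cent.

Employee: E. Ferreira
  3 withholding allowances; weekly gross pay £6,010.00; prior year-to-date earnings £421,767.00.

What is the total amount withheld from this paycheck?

£1,159.86

Wage Tax: taxable = £6,010.00 − 3×£42.00 = £5,884.00
  £315.70 + 24.79% × (£5,884.00 − £3,400.00) = £315.70 + 24.79% × £2,484.00 = £931.48
Pension Levy: 0.4% × £6,010.00 = £24.04
Health Levy: 3.4% × £6,010.00 = £204.34
Training Fund Levy: YTD £421,767.00 ≥ cap £405,760.00 → £0.00
Total: £931.48 + £24.04 + £204.34 + £0.00 = £1,159.86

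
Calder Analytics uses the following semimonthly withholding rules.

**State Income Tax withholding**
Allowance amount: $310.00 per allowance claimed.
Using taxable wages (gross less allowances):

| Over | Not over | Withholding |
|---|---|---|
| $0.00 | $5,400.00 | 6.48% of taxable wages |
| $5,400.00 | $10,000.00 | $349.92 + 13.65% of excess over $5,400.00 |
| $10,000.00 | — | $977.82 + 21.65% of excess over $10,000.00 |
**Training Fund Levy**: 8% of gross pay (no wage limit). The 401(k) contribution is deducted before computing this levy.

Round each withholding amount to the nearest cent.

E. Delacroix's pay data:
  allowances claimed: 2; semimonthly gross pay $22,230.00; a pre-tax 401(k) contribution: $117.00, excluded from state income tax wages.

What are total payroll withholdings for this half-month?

$5,235.09

State Income Tax: taxable = $22,230.00 − $117.00 − 2×$310.00 = $21,493.00
  $977.82 + 21.65% × ($21,493.00 − $10,000.00) = $977.82 + 21.65% × $11,493.00 = $3,466.05
Training Fund Levy: 8% × $22,113.00 = $1,769.04
Total: $3,466.05 + $1,769.04 = $5,235.09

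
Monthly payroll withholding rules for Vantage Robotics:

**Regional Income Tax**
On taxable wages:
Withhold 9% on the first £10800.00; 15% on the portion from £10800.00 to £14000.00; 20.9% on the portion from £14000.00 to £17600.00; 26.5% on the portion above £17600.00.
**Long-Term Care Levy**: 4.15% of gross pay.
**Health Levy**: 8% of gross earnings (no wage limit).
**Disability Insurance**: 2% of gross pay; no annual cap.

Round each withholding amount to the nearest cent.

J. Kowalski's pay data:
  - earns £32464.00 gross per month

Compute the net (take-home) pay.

Regional Income Tax: taxable = £32464.00
  £2204.40 + 26.5% × (£32464.00 − £17600.00) = £2204.40 + 26.5% × £14864.00 = £6143.36
Long-Term Care Levy: 4.15% × £32464.00 = £1347.26
Health Levy: 8% × £32464.00 = £2597.12
Disability Insurance: 2% × £32464.00 = £649.28
Total withheld: £6143.36 + £1347.26 + £2597.12 + £649.28 = £10737.02
Net pay: £32464.00 − £10737.02 = £21726.98

£21726.98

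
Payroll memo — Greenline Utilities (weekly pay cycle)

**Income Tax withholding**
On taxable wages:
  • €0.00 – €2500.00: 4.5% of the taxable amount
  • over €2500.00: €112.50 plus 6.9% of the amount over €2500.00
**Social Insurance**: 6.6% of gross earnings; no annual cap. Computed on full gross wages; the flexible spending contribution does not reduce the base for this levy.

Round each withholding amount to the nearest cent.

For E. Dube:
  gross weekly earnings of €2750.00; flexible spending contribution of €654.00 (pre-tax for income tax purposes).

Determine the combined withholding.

Income Tax: taxable = €2750.00 − €654.00 = €2096.00
  4.5% × €2096.00 = €94.32
Social Insurance: 6.6% × €2750.00 = €181.50
Total: €94.32 + €181.50 = €275.82

€275.82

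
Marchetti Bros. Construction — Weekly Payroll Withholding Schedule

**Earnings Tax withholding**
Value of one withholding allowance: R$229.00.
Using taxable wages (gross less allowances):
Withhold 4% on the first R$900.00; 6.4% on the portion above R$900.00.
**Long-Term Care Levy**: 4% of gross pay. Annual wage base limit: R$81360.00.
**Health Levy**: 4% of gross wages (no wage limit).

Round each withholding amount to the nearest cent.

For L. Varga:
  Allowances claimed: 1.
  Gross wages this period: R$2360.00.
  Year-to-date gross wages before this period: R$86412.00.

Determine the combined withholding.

R$209.18

Earnings Tax: taxable = R$2360.00 − 1×R$229.00 = R$2131.00
  R$36.00 + 6.4% × (R$2131.00 − R$900.00) = R$36.00 + 6.4% × R$1231.00 = R$114.78
Long-Term Care Levy: YTD R$86412.00 ≥ cap R$81360.00 → R$0.00
Health Levy: 4% × R$2360.00 = R$94.40
Total: R$114.78 + R$0.00 + R$94.40 = R$209.18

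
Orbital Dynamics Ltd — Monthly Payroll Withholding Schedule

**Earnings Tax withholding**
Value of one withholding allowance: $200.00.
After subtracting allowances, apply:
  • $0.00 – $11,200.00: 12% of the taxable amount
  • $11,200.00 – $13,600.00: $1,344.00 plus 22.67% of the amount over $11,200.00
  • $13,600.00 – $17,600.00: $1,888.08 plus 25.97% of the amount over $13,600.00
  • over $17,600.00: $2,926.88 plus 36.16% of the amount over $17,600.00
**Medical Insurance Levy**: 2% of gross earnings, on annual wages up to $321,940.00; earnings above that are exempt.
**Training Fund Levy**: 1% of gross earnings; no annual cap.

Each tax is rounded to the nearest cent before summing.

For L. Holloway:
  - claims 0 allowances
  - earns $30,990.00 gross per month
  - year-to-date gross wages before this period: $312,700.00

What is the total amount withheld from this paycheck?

$8,263.40

Earnings Tax: taxable = $30,990.00
  $2,926.88 + 36.16% × ($30,990.00 − $17,600.00) = $2,926.88 + 36.16% × $13,390.00 = $7,768.70
Medical Insurance Levy: cap $321,940.00 − YTD $312,700.00 = $9,240.00 subject; 2% × $9,240.00 = $184.80
Training Fund Levy: 1% × $30,990.00 = $309.90
Total: $7,768.70 + $184.80 + $309.90 = $8,263.40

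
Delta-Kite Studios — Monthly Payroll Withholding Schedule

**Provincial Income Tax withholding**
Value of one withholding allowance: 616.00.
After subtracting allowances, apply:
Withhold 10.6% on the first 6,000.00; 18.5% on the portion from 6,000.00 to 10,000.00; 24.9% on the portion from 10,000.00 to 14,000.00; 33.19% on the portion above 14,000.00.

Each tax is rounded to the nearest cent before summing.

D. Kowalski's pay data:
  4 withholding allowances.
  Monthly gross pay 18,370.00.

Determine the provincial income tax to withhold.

3,004.60

Provincial Income Tax: taxable = 18,370.00 − 4×616.00 = 15,906.00
  2,372.00 + 33.19% × (15,906.00 − 14,000.00) = 2,372.00 + 33.19% × 1,906.00 = 3,004.60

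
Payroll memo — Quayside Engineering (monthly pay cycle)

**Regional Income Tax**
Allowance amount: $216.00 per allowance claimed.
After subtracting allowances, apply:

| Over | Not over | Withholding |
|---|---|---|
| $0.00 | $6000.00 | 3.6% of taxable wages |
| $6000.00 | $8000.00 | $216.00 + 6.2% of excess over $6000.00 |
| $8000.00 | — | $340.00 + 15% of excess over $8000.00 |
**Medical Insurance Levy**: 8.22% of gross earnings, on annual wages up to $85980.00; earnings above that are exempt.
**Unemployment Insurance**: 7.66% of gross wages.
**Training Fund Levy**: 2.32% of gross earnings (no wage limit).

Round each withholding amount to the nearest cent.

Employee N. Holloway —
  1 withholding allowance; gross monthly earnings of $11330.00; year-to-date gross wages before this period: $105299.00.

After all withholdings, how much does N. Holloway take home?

$9392.16

Regional Income Tax: taxable = $11330.00 − 1×$216.00 = $11114.00
  $340.00 + 15% × ($11114.00 − $8000.00) = $340.00 + 15% × $3114.00 = $807.10
Medical Insurance Levy: YTD $105299.00 ≥ cap $85980.00 → $0.00
Unemployment Insurance: 7.66% × $11330.00 = $867.88
Training Fund Levy: 2.32% × $11330.00 = $262.86
Total withheld: $807.10 + $0.00 + $867.88 + $262.86 = $1937.84
Net pay: $11330.00 − $1937.84 = $9392.16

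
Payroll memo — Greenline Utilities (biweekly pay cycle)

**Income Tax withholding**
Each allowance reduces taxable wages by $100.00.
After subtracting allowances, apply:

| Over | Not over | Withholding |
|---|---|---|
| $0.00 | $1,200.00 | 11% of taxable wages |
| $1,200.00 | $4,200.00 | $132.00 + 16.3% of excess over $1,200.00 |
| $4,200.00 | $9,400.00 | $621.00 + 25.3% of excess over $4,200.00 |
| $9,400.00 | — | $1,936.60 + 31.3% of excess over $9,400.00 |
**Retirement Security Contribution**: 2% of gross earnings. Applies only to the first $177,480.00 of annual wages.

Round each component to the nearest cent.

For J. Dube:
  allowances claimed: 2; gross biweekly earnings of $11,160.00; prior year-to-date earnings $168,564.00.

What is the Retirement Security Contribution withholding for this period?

Retirement Security Contribution: cap $177,480.00 − YTD $168,564.00 = $8,916.00 subject; 2% × $8,916.00 = $178.32

$178.32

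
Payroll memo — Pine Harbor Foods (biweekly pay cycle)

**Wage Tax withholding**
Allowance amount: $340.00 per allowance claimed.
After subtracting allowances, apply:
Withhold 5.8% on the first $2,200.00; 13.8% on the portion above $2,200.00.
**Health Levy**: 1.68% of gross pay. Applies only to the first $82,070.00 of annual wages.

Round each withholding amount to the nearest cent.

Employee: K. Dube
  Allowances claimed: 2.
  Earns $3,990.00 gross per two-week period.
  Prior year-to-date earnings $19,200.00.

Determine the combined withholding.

Wage Tax: taxable = $3,990.00 − 2×$340.00 = $3,310.00
  $127.60 + 13.8% × ($3,310.00 − $2,200.00) = $127.60 + 13.8% × $1,110.00 = $280.78
Health Levy: 1.68% × $3,990.00 = $67.03
Total: $280.78 + $67.03 = $347.81

$347.81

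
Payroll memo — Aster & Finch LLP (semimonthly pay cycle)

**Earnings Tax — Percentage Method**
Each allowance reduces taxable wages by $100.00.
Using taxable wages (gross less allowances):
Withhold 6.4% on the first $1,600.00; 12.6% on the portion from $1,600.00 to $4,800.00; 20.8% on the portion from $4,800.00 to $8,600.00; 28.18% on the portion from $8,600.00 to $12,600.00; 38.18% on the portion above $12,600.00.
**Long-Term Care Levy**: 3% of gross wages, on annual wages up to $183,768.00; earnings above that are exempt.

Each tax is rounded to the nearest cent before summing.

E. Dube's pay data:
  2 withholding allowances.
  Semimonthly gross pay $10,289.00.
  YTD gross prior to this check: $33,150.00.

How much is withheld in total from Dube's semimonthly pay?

$2,024.27

Earnings Tax: taxable = $10,289.00 − 2×$100.00 = $10,089.00
  $1,296.00 + 28.18% × ($10,089.00 − $8,600.00) = $1,296.00 + 28.18% × $1,489.00 = $1,715.60
Long-Term Care Levy: 3% × $10,289.00 = $308.67
Total: $1,715.60 + $308.67 = $2,024.27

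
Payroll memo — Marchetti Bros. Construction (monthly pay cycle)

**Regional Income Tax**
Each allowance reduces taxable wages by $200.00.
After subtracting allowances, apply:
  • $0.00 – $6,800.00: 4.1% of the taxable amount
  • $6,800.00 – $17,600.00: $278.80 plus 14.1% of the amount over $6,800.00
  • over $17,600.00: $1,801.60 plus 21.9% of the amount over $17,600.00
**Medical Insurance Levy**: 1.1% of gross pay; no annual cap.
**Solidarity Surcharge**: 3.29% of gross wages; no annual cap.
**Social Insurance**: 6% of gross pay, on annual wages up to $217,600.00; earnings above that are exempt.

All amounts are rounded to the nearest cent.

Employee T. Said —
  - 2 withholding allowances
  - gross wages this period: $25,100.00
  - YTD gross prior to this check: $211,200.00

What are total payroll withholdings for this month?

Regional Income Tax: taxable = $25,100.00 − 2×$200.00 = $24,700.00
  $1,801.60 + 21.9% × ($24,700.00 − $17,600.00) = $1,801.60 + 21.9% × $7,100.00 = $3,356.50
Medical Insurance Levy: 1.1% × $25,100.00 = $276.10
Solidarity Surcharge: 3.29% × $25,100.00 = $825.79
Social Insurance: cap $217,600.00 − YTD $211,200.00 = $6,400.00 subject; 6% × $6,400.00 = $384.00
Total: $3,356.50 + $276.10 + $825.79 + $384.00 = $4,842.39

$4,842.39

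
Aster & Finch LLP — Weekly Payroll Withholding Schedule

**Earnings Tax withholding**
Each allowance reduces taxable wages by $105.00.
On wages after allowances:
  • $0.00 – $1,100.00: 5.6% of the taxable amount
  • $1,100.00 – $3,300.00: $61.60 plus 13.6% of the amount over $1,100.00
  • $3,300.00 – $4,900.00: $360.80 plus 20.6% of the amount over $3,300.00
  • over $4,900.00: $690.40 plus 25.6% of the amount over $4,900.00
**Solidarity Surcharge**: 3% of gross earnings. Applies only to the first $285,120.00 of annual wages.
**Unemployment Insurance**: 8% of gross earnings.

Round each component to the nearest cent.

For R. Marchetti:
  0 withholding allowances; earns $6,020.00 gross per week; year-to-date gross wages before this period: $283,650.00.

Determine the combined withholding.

$1,502.82

Earnings Tax: taxable = $6,020.00
  $690.40 + 25.6% × ($6,020.00 − $4,900.00) = $690.40 + 25.6% × $1,120.00 = $977.12
Solidarity Surcharge: cap $285,120.00 − YTD $283,650.00 = $1,470.00 subject; 3% × $1,470.00 = $44.10
Unemployment Insurance: 8% × $6,020.00 = $481.60
Total: $977.12 + $44.10 + $481.60 = $1,502.82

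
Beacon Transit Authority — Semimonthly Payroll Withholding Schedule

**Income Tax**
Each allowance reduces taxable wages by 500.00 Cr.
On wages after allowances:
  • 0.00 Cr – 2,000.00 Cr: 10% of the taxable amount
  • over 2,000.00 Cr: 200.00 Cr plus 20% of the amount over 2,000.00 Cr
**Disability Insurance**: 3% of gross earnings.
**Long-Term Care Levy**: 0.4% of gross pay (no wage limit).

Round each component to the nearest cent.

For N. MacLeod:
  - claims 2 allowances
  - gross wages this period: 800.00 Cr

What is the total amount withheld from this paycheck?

27.20 Cr

Income Tax: taxable = 800.00 Cr − 2×500.00 Cr = -200.00 Cr
  Taxable ≤ 0 → 0.00 Cr
Disability Insurance: 3% × 800.00 Cr = 24.00 Cr
Long-Term Care Levy: 0.4% × 800.00 Cr = 3.20 Cr
Total: 0.00 Cr + 24.00 Cr + 3.20 Cr = 27.20 Cr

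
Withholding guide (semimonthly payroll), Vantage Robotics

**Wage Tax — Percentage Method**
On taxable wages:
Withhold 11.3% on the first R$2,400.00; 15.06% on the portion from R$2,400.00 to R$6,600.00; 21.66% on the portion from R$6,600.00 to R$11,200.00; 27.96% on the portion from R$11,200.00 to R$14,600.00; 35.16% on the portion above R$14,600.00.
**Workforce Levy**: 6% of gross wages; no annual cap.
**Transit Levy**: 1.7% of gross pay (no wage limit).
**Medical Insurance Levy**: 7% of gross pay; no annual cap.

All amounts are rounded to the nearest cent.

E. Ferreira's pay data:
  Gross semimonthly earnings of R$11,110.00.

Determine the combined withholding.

R$3,513.76

Wage Tax: taxable = R$11,110.00
  R$903.72 + 21.66% × (R$11,110.00 − R$6,600.00) = R$903.72 + 21.66% × R$4,510.00 = R$1,880.59
Workforce Levy: 6% × R$11,110.00 = R$666.60
Transit Levy: 1.7% × R$11,110.00 = R$188.87
Medical Insurance Levy: 7% × R$11,110.00 = R$777.70
Total: R$1,880.59 + R$666.60 + R$188.87 + R$777.70 = R$3,513.76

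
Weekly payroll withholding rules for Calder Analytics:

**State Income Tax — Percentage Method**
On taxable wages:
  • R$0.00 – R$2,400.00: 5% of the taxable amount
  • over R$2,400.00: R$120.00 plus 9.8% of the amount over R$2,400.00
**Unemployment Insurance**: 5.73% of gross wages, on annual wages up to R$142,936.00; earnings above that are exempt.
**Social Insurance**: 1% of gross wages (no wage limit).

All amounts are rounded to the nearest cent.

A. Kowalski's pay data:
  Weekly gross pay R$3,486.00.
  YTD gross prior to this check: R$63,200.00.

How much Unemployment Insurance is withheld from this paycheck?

R$199.75

Unemployment Insurance: 5.73% × R$3,486.00 = R$199.75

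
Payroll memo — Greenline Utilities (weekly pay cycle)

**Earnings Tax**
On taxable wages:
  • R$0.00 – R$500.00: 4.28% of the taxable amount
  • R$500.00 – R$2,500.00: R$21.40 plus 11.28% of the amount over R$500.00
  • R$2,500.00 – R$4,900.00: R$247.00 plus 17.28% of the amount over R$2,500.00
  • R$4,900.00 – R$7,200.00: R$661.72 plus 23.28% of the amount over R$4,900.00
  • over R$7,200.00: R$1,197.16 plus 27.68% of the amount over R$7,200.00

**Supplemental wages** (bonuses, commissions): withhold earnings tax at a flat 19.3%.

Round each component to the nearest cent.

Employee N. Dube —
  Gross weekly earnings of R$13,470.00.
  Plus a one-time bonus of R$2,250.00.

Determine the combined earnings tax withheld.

Earnings Tax: taxable = R$13,470.00
  R$1,197.16 + 27.68% × (R$13,470.00 − R$7,200.00) = R$1,197.16 + 27.68% × R$6,270.00 = R$2,932.70
Supplemental (19.3% flat on bonus): 19.3% × R$2,250.00 = R$434.25
Total earnings tax: R$2,932.70 + R$434.25 = R$3,366.95

R$3,366.95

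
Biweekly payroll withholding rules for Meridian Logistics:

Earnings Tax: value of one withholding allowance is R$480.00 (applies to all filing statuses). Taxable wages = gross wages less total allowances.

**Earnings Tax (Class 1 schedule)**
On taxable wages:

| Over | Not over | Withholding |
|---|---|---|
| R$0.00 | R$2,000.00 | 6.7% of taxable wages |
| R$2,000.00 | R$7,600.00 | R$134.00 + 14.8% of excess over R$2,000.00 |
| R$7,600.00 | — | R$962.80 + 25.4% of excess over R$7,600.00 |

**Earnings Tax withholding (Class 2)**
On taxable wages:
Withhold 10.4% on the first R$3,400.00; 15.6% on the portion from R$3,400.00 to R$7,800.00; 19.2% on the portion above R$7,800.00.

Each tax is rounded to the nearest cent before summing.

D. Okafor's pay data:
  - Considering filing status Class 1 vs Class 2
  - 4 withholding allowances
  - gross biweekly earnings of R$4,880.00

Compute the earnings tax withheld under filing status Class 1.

R$276.08

Earnings Tax (Class 1): taxable = R$4,880.00 − 4×R$480.00 = R$2,960.00
  R$134.00 + 14.8% × (R$2,960.00 − R$2,000.00) = R$134.00 + 14.8% × R$960.00 = R$276.08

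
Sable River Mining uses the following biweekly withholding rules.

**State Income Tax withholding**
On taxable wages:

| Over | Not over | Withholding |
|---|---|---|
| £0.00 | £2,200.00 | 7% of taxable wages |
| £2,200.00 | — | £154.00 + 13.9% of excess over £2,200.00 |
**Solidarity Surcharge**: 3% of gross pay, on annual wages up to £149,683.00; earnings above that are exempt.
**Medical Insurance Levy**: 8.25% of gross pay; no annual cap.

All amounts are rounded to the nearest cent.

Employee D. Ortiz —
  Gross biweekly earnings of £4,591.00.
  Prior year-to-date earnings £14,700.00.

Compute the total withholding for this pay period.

£1,002.84

State Income Tax: taxable = £4,591.00
  £154.00 + 13.9% × (£4,591.00 − £2,200.00) = £154.00 + 13.9% × £2,391.00 = £486.35
Solidarity Surcharge: 3% × £4,591.00 = £137.73
Medical Insurance Levy: 8.25% × £4,591.00 = £378.76
Total: £486.35 + £137.73 + £378.76 = £1,002.84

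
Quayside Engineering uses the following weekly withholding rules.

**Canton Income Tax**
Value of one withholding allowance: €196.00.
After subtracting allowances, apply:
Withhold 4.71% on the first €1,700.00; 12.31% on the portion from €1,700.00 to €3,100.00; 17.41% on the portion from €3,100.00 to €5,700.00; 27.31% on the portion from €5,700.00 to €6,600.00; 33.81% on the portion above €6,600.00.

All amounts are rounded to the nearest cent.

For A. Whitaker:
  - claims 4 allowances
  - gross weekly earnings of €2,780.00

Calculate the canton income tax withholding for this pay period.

Canton Income Tax: taxable = €2,780.00 − 4×€196.00 = €1,996.00
  €80.07 + 12.31% × (€1,996.00 − €1,700.00) = €80.07 + 12.31% × €296.00 = €116.51

€116.51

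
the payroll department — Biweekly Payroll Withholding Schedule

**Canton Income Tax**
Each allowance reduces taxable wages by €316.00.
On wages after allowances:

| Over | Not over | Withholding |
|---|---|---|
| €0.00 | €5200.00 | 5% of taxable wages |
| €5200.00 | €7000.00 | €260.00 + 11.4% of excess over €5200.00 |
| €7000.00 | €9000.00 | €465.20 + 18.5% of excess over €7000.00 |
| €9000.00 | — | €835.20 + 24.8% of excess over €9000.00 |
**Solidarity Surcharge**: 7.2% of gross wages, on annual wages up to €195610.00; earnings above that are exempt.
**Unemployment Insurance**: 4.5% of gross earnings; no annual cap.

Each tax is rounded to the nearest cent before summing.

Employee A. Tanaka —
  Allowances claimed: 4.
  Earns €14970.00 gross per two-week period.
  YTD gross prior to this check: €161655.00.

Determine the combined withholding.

€3753.78

Canton Income Tax: taxable = €14970.00 − 4×€316.00 = €13706.00
  €835.20 + 24.8% × (€13706.00 − €9000.00) = €835.20 + 24.8% × €4706.00 = €2002.29
Solidarity Surcharge: 7.2% × €14970.00 = €1077.84
Unemployment Insurance: 4.5% × €14970.00 = €673.65
Total: €2002.29 + €1077.84 + €673.65 = €3753.78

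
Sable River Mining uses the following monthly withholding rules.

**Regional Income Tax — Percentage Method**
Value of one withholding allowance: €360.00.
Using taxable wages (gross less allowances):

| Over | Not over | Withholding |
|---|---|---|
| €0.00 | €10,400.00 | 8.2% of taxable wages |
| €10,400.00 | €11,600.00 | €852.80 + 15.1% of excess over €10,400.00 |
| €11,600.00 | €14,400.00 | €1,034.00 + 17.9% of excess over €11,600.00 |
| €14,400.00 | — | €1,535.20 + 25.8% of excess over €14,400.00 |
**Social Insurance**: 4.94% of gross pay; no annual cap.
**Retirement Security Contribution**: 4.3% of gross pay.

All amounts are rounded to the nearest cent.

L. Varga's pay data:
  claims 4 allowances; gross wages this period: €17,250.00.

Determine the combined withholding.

€3,492.88

Regional Income Tax: taxable = €17,250.00 − 4×€360.00 = €15,810.00
  €1,535.20 + 25.8% × (€15,810.00 − €14,400.00) = €1,535.20 + 25.8% × €1,410.00 = €1,898.98
Social Insurance: 4.94% × €17,250.00 = €852.15
Retirement Security Contribution: 4.3% × €17,250.00 = €741.75
Total: €1,898.98 + €852.15 + €741.75 = €3,492.88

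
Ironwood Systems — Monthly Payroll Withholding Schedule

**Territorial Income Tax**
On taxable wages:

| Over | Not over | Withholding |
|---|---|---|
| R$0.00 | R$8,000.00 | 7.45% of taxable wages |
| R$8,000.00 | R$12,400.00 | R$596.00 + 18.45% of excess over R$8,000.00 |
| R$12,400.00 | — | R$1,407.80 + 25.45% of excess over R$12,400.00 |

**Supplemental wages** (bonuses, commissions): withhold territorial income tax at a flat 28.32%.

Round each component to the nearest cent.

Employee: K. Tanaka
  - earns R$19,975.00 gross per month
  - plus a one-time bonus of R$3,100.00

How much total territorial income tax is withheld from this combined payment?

R$4,213.56

Territorial Income Tax: taxable = R$19,975.00
  R$1,407.80 + 25.45% × (R$19,975.00 − R$12,400.00) = R$1,407.80 + 25.45% × R$7,575.00 = R$3,335.64
Supplemental (28.32% flat on bonus): 28.32% × R$3,100.00 = R$877.92
Total territorial income tax: R$3,335.64 + R$877.92 = R$4,213.56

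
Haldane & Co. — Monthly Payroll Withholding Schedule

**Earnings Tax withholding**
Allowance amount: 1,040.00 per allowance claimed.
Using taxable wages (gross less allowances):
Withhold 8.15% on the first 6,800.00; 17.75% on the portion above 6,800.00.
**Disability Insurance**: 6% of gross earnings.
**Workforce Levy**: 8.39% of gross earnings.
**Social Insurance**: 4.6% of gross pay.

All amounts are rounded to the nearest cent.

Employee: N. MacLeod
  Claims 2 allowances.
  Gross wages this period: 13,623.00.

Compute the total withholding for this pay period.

3,983.09

Earnings Tax: taxable = 13,623.00 − 2×1,040.00 = 11,543.00
  554.20 + 17.75% × (11,543.00 − 6,800.00) = 554.20 + 17.75% × 4,743.00 = 1,396.08
Disability Insurance: 6% × 13,623.00 = 817.38
Workforce Levy: 8.39% × 13,623.00 = 1,142.97
Social Insurance: 4.6% × 13,623.00 = 626.66
Total: 1,396.08 + 817.38 + 1,142.97 + 626.66 = 3,983.09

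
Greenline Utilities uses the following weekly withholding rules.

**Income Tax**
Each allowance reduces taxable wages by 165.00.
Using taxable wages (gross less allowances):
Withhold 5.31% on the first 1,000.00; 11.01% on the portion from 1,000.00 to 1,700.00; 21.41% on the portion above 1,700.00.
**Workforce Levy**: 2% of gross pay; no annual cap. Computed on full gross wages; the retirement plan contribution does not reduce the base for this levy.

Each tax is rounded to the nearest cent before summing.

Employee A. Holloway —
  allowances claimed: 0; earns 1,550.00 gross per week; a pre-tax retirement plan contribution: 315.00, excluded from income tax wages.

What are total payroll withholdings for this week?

Income Tax: taxable = 1,550.00 − 315.00 = 1,235.00
  53.10 + 11.01% × (1,235.00 − 1,000.00) = 53.10 + 11.01% × 235.00 = 78.97
Workforce Levy: 2% × 1,550.00 = 31.00
Total: 78.97 + 31.00 = 109.97

109.97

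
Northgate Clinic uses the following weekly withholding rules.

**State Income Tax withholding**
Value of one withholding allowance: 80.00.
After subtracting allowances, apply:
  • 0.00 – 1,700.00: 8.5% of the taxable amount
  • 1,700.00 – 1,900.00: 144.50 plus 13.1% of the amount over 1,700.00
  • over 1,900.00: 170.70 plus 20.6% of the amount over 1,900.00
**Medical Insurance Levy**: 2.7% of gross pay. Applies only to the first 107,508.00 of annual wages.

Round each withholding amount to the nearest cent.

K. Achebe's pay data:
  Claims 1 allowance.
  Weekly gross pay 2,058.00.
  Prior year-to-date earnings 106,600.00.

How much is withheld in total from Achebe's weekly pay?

211.29

State Income Tax: taxable = 2,058.00 − 1×80.00 = 1,978.00
  170.70 + 20.6% × (1,978.00 − 1,900.00) = 170.70 + 20.6% × 78.00 = 186.77
Medical Insurance Levy: cap 107,508.00 − YTD 106,600.00 = 908.00 subject; 2.7% × 908.00 = 24.52
Total: 186.77 + 24.52 = 211.29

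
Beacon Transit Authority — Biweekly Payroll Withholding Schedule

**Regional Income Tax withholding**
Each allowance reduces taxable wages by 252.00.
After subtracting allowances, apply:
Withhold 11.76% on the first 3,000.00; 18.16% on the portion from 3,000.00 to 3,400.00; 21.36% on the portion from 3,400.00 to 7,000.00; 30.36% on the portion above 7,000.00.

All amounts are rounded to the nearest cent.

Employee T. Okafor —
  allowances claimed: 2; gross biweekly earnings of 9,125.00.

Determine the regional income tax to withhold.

Regional Income Tax: taxable = 9,125.00 − 2×252.00 = 8,621.00
  1,194.40 + 30.36% × (8,621.00 − 7,000.00) = 1,194.40 + 30.36% × 1,621.00 = 1,686.54

1,686.54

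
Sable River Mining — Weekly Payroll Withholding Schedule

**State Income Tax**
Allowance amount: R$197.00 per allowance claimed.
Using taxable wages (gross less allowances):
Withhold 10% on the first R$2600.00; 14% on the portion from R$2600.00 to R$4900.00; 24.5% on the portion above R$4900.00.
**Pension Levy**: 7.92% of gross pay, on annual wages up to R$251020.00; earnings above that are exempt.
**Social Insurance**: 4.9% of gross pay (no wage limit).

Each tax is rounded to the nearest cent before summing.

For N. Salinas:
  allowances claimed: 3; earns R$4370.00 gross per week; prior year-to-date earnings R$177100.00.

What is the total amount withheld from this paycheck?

R$985.29

State Income Tax: taxable = R$4370.00 − 3×R$197.00 = R$3779.00
  R$260.00 + 14% × (R$3779.00 − R$2600.00) = R$260.00 + 14% × R$1179.00 = R$425.06
Pension Levy: 7.92% × R$4370.00 = R$346.10
Social Insurance: 4.9% × R$4370.00 = R$214.13
Total: R$425.06 + R$346.10 + R$214.13 = R$985.29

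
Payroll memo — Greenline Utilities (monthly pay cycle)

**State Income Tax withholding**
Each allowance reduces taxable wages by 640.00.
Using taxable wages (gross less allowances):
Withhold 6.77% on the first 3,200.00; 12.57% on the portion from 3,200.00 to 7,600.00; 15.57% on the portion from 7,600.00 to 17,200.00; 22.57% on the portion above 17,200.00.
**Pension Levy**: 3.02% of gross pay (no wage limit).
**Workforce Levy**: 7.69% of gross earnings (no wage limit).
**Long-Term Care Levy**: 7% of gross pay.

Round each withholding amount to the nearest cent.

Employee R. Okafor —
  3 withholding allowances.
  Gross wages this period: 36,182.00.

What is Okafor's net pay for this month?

State Income Tax: taxable = 36,182.00 − 3×640.00 = 34,262.00
  2,264.44 + 22.57% × (34,262.00 − 17,200.00) = 2,264.44 + 22.57% × 17,062.00 = 6,115.33
Pension Levy: 3.02% × 36,182.00 = 1,092.70
Workforce Levy: 7.69% × 36,182.00 = 2,782.40
Long-Term Care Levy: 7% × 36,182.00 = 2,532.74
Total withheld: 6,115.33 + 1,092.70 + 2,782.40 + 2,532.74 = 12,523.17
Net pay: 36,182.00 − 12,523.17 = 23,658.83

23,658.83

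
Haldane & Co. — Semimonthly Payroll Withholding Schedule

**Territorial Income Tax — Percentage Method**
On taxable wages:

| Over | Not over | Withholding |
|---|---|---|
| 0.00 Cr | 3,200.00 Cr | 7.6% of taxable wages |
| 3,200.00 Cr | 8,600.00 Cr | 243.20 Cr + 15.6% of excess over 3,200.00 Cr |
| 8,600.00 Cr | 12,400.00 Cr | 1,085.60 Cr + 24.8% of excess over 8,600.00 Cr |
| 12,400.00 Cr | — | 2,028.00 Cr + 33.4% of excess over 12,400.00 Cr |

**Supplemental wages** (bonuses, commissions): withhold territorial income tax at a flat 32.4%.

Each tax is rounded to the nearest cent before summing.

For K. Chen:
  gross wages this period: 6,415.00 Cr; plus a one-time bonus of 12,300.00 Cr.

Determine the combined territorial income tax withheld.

4,729.94 Cr

Territorial Income Tax: taxable = 6,415.00 Cr
  243.20 Cr + 15.6% × (6,415.00 Cr − 3,200.00 Cr) = 243.20 Cr + 15.6% × 3,215.00 Cr = 744.74 Cr
Supplemental (32.4% flat on bonus): 32.4% × 12,300.00 Cr = 3,985.20 Cr
Total territorial income tax: 744.74 Cr + 3,985.20 Cr = 4,729.94 Cr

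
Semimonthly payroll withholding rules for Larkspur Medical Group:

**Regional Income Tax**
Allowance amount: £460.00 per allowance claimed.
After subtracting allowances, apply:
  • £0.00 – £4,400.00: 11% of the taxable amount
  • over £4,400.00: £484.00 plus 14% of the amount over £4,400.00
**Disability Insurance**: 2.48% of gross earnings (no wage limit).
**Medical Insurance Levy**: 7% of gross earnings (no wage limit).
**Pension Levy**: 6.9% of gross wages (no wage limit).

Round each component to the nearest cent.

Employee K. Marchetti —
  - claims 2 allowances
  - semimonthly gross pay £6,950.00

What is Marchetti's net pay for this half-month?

£5,099.39

Regional Income Tax: taxable = £6,950.00 − 2×£460.00 = £6,030.00
  £484.00 + 14% × (£6,030.00 − £4,400.00) = £484.00 + 14% × £1,630.00 = £712.20
Disability Insurance: 2.48% × £6,950.00 = £172.36
Medical Insurance Levy: 7% × £6,950.00 = £486.50
Pension Levy: 6.9% × £6,950.00 = £479.55
Total withheld: £712.20 + £172.36 + £486.50 + £479.55 = £1,850.61
Net pay: £6,950.00 − £1,850.61 = £5,099.39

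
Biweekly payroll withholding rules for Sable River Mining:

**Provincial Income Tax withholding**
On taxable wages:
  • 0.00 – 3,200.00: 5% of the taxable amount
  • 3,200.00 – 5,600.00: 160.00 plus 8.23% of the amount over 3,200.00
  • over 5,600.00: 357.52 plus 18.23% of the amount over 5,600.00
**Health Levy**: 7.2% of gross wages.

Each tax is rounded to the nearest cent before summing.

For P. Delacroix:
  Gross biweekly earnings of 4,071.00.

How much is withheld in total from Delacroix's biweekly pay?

Provincial Income Tax: taxable = 4,071.00
  160.00 + 8.23% × (4,071.00 − 3,200.00) = 160.00 + 8.23% × 871.00 = 231.68
Health Levy: 7.2% × 4,071.00 = 293.11
Total: 231.68 + 293.11 = 524.79

524.79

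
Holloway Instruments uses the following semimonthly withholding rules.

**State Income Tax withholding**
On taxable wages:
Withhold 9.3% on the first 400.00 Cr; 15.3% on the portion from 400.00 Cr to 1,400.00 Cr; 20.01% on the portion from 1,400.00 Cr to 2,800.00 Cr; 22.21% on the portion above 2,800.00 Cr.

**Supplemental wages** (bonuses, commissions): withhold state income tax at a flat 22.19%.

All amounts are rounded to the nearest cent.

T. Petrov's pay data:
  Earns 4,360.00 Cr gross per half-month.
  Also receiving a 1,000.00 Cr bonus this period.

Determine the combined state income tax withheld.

State Income Tax: taxable = 4,360.00 Cr
  470.34 Cr + 22.21% × (4,360.00 Cr − 2,800.00 Cr) = 470.34 Cr + 22.21% × 1,560.00 Cr = 816.82 Cr
Supplemental (22.19% flat on bonus): 22.19% × 1,000.00 Cr = 221.90 Cr
Total state income tax: 816.82 Cr + 221.90 Cr = 1,038.72 Cr

1,038.72 Cr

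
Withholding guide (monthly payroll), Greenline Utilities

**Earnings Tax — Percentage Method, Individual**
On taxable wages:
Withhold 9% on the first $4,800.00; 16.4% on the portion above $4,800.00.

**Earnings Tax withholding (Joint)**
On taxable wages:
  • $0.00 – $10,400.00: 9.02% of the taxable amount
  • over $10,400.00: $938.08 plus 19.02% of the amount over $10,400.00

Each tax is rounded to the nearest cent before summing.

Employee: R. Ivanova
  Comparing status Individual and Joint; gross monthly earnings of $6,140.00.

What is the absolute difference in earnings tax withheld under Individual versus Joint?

Earnings Tax (Individual): taxable = $6,140.00
  $432.00 + 16.4% × ($6,140.00 − $4,800.00) = $432.00 + 16.4% × $1,340.00 = $651.76
Earnings Tax (Joint): taxable = $6,140.00
  9.02% × $6,140.00 = $553.83
Difference: |$651.76 − $553.83| = $97.93 (higher under Individual)

$97.93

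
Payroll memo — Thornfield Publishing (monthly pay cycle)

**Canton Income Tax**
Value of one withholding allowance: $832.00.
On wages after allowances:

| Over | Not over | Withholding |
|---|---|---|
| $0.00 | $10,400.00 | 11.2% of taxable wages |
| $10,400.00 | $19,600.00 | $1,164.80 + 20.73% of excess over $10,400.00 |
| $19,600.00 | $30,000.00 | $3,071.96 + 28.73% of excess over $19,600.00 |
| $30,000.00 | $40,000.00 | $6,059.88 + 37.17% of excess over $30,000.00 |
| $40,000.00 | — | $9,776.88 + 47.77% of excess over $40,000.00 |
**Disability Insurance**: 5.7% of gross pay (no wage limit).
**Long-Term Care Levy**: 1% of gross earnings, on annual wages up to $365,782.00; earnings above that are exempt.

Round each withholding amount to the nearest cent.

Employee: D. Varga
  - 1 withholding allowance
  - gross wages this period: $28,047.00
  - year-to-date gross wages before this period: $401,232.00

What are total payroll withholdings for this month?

$6,858.43

Canton Income Tax: taxable = $28,047.00 − 1×$832.00 = $27,215.00
  $3,071.96 + 28.73% × ($27,215.00 − $19,600.00) = $3,071.96 + 28.73% × $7,615.00 = $5,259.75
Disability Insurance: 5.7% × $28,047.00 = $1,598.68
Long-Term Care Levy: YTD $401,232.00 ≥ cap $365,782.00 → $0.00
Total: $5,259.75 + $1,598.68 + $0.00 = $6,858.43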